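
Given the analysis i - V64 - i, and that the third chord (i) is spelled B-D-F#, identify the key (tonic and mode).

B minor

The anchor chord is a minor triad on B, labeled i.
If B is scale degree 1 and the mode makes that degree carry a minor triad, the tonic is B and the mode is minor.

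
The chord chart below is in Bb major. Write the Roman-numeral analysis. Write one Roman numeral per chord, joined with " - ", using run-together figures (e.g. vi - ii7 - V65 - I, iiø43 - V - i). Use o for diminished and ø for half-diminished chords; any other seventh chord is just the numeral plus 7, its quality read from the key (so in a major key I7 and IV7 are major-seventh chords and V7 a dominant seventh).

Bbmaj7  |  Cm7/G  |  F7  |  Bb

I7 - ii43 - V7 - I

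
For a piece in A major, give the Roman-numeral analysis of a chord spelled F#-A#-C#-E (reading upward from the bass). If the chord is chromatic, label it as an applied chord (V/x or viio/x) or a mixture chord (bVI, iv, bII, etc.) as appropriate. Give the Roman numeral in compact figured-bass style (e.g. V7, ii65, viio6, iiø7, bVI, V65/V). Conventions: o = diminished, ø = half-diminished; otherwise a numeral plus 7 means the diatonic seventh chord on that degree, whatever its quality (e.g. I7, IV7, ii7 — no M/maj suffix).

The pitches F#-A#-C#-E form a dominant seventh chord rooted on F#.
F# is not a diatonic chord root with this quality in A major, but it lies a perfect fifth above B (ii), so the chord functions as an applied dominant of ii.

V7/ii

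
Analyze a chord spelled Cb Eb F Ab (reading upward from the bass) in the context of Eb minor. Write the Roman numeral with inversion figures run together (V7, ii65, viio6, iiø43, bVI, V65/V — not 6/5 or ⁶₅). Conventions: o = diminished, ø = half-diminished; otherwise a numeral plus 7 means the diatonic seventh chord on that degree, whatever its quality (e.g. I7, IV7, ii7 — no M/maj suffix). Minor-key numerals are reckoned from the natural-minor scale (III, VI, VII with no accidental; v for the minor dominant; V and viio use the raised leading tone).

iiø43

The pitches F-Ab-Cb-Eb form a half-diminished seventh chord rooted on F.
In Eb minor, F is the supertonic; the diatonic half-diminished seventh chord there is iiø7.
With Cb in the bass the chord is in second inversion, so the figured bass is 43.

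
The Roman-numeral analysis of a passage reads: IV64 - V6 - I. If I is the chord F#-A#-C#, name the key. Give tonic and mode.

The anchor chord is a major triad on F#, labeled I.
If F# is scale degree 1 and the mode makes that degree carry a major triad, the tonic is F# and the mode is major.

F# major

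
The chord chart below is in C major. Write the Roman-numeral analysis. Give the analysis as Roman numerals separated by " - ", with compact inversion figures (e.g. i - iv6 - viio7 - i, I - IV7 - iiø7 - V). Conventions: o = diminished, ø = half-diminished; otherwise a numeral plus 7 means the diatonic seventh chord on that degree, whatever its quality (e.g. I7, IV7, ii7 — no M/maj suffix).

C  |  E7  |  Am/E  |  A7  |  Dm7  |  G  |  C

C has root C, degree 1 in C major, so I.
E7: chromatic; E is V of vi, so V7/vi.
Am/E has root A, degree 6 in C major, so vi64.
A7: a dominant seventh chord on A, the applied dominant of ii → V7/ii.
Dm7: root D is the supertonic; minor seventh chord there is ii7.
G has root G, degree 5 in C major, so V.
C has root C, degree 1 in C major, so I.

I - V7/vi - vi64 - V7/ii - ii7 - V - I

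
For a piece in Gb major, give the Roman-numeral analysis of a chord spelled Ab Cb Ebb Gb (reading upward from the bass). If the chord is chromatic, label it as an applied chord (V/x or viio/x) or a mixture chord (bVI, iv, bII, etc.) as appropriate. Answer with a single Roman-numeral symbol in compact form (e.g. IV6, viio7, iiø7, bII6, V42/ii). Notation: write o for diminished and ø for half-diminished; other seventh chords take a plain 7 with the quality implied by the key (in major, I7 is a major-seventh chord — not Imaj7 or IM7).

iiø7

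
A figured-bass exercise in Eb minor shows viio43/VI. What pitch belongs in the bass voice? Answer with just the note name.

The applied chord viio43/VI is rooted on Bb: Bb-Db-Fb-Abb.
The figure 43 means second inversion — the fifth is in the bass.

Fb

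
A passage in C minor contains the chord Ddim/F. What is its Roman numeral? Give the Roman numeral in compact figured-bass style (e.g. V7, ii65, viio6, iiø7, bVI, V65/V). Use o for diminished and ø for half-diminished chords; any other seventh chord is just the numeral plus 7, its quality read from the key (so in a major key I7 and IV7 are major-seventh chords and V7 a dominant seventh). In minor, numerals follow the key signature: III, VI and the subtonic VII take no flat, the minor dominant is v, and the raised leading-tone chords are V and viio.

Stacked in thirds the chord is D-F-Ab: a diminished triad on D.
In C minor, D is the supertonic; the diatonic diminished triad there is iio.
With F in the bass the chord is in first inversion, so the figured bass is 6.

iio6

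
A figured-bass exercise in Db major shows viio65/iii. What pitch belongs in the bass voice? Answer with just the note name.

G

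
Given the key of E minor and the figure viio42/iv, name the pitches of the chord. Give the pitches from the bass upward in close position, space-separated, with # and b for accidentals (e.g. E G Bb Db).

F G# B D

The slash marks an applied leading-tone chord: viio of iv. In E minor, iv is A, so the leading tone to it is G#, a half step below.
Building a fully diminished seventh chord on G# gives G#-B-D-F.
The figured bass 42 indicates third inversion, placing the seventh (F) in the bass: F-G#-B-D.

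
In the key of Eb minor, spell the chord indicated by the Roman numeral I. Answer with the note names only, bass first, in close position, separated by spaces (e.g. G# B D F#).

I is the major tonic (Picardy third), borrowed from the parallel major. In Eb minor that root is Eb.
So the chord is Eb-G-Bb.

Eb G Bb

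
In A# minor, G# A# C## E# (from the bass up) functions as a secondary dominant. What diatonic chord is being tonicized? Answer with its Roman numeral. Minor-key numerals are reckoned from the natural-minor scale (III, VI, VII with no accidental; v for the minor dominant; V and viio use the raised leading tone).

The chord is a dominant seventh chord on A#.
A dominant resolves down a perfect fifth: A# → D#. In A# minor, D# is scale degree 4, i.e. iv.

iv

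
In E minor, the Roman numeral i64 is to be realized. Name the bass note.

B

i in E minor has root E; the chord is E-G-B.
The figure 64 means second inversion — the fifth is in the bass.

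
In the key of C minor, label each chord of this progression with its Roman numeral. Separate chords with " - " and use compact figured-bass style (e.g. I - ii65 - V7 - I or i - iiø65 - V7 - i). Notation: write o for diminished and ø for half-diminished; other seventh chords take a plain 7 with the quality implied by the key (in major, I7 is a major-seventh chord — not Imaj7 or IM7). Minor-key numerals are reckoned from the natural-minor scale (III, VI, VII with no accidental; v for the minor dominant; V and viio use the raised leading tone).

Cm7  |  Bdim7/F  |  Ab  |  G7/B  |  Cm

i7 - viio43 - VI - V65 - i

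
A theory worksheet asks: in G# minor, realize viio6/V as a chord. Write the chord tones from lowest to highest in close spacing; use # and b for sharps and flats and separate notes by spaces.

The slash marks an applied leading-tone chord: viio of V. In G# minor, V is D#, so the leading tone to it is C##, a half step below.
Building a diminished triad on C## gives C##-E#-G#.
With the 6 figure the chord is in first inversion; from the bass E# upward in close position it reads E#-G#-C##.

E# G# C##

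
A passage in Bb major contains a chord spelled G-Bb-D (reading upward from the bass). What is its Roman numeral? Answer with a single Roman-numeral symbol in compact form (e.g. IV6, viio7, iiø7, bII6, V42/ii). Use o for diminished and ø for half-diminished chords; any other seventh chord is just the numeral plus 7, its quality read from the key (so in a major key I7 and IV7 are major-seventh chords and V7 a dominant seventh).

vi

Stacked in thirds the chord is G-Bb-D: a minor triad on G.
G is scale degree 6 in Bb major, and a minor triad on that degree is written vi.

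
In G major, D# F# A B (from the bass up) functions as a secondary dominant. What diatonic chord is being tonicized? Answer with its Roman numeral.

vi

The chord is a dominant seventh chord on B.
A dominant resolves down a perfect fifth: B → E. In G major, E is scale degree 6, i.e. vi.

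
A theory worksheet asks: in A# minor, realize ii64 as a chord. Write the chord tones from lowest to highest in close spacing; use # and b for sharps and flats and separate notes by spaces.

F## B# D#

ii64 is the minor supertonic, borrowed from the parallel major (the Dorian ii). In A# minor that root is B#.
So the chord is B#-D#-F##.
With the 64 figure the chord is in second inversion; from the bass F## upward in close position it reads F##-B#-D#.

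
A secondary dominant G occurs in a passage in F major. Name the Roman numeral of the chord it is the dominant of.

V

The chord is a major triad on G.
A dominant resolves down a perfect fifth: G → C. In F major, C is scale degree 5, i.e. V.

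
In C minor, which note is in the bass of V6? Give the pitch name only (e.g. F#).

V in C minor has root G; the chord is G-B-D.
The figure 6 means first inversion — the third is in the bass.

B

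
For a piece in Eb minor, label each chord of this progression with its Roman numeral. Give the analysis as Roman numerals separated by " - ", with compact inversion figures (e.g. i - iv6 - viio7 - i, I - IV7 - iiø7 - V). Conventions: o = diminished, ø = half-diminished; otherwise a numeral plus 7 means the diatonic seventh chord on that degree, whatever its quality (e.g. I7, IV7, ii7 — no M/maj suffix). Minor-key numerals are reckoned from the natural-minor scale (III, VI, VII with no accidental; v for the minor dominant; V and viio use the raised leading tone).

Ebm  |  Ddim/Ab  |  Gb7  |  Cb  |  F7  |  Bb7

Ebm: minor triad on Eb = scale degree 1 → i.
Ddim/Ab: root D is the leading tone; diminished triad there is viio64.
Gb7: a dominant seventh chord on Gb, the applied dominant of VI → V7/VI.
Cb has root Cb, degree 6 in Eb minor, so VI.
F7: a dominant seventh chord on F, the applied dominant of V → V7/V.
Bb7: dominant seventh chord on Bb = scale degree 5 → V7.

i - viio64 - V7/VI - VI - V7/V - V7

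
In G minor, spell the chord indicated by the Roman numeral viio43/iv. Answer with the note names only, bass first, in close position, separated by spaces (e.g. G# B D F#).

viio43/iv is a secondary leading-tone chord. The target iv is C in G minor; the applied chord is rooted a semitone below, on B.
Building a fully diminished seventh chord on B gives B-D-F-Ab.
With the 43 figure the chord is in second inversion; from the bass F upward in close position it reads F-Ab-B-D.

F Ab B D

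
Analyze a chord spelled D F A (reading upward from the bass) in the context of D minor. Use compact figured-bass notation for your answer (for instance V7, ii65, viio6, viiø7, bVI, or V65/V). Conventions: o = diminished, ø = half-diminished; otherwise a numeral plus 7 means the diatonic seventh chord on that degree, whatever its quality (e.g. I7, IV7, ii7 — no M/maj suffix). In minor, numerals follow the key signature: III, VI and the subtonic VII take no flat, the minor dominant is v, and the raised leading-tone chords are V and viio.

Stacked in thirds the chord is D-F-A: a minor triad on D.
D is scale degree 1 in D minor, and a minor triad on that degree is written i.

i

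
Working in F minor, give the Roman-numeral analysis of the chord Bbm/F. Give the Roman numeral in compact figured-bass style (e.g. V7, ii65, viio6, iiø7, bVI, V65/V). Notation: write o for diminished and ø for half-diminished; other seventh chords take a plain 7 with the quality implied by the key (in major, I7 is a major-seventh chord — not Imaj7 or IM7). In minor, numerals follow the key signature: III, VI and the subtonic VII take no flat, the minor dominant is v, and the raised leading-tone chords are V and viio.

iv64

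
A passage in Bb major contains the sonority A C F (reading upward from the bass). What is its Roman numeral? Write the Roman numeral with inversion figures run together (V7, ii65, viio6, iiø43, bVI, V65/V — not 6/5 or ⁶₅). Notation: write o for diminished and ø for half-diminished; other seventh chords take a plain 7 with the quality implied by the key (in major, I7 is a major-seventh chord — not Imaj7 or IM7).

V6

Stacked in thirds the chord is F-A-C: a major triad on F.
In Bb major, F is the dominant; the diatonic major triad there is V.
With A in the bass the chord is in first inversion, so the figured bass is 6.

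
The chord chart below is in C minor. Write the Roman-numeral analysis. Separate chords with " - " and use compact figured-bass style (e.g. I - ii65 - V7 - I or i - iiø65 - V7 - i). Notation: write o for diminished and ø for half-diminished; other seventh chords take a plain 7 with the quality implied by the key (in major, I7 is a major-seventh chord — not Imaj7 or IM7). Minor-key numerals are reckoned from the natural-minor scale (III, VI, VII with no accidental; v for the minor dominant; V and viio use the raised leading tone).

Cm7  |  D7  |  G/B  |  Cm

Cm7: minor seventh chord on C = scale degree 1 → i7.
D7: a dominant seventh chord on D, the applied dominant of V → V7/V.
G/B: major triad on G = scale degree 5 → V6.
Cm has root C, degree 1 in C minor, so i.

i7 - V7/V - V6 - i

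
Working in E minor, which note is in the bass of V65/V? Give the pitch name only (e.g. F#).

A#

The applied chord V65/V is rooted on F#: F#-A#-C#-E.
The figure 65 means first inversion — the third is in the bass.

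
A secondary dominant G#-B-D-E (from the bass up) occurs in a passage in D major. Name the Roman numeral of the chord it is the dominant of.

V

The chord is a dominant seventh chord on E.
A dominant resolves down a perfect fifth: E → A. In D major, A is scale degree 5, i.e. V.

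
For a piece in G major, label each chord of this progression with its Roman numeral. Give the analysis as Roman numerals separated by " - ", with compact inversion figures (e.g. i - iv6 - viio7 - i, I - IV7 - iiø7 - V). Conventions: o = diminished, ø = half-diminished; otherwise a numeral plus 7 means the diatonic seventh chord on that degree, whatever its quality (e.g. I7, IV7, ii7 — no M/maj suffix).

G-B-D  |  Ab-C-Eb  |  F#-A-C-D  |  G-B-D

I - bII - V65 - I

G-B-D: major triad on G = scale degree 1 → I.
Ab-C-Eb: major triad on Ab — chromatic; Ab is the lowered second degree, so this is the Neapolitan chord, bII.
F#-A-C-D has root D, degree 5 in G major, so V65.
G-B-D has root G, degree 1 in G major, so I.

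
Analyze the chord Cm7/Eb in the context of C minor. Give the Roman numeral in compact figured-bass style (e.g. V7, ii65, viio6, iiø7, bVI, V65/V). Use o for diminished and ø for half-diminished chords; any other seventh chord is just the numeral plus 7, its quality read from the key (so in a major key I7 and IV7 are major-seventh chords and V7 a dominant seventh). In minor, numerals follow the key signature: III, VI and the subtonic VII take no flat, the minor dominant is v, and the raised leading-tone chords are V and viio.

The pitches C-Eb-G-Bb form a minor seventh chord rooted on C.
In C minor, C is the tonic; the diatonic minor seventh chord there is i7.
With Eb in the bass the chord is in first inversion, so the figured bass is 65.

i65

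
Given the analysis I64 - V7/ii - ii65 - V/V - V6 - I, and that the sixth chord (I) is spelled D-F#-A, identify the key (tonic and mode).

D major

I is given as D-F#-A — a major triad with root D.
If D is scale degree 1 and the mode makes that degree carry a major triad, the tonic is D and the mode is major.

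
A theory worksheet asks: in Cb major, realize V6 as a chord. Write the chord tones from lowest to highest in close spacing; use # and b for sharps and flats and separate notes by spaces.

Bb Db Gb

The numeral's case and figure indicate a major triad. In Cb major its root, the fifth degree, is Gb.
That chord is spelled Gb-Bb-Db.
The figured bass 6 indicates first inversion, placing the third (Bb) in the bass: Bb-Db-Gb.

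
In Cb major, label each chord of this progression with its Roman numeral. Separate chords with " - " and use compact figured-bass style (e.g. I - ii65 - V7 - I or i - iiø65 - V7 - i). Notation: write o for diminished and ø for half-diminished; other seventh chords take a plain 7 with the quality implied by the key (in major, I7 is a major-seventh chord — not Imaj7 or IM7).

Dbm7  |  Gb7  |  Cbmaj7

ii7 - V7 - I7

Dbm7: root Db is the supertonic; minor seventh chord there is ii7.
Gb7 has root Gb, degree 5 in Cb major, so V7.
Cbmaj7: major seventh chord on Cb = scale degree 1 → I7.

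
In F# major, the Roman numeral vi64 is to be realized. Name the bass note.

A#

vi in F# major has root D#; the chord is D#-F#-A#.
The figure 64 means second inversion — the fifth is in the bass.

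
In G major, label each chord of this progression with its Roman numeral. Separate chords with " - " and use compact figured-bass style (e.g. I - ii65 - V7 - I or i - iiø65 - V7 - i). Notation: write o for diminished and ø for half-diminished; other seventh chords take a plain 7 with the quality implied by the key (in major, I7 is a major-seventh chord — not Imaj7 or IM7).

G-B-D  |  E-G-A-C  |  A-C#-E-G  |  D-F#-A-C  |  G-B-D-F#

I - ii43 - V7/V - V7 - I7

G-B-D: root G is the tonic; major triad there is I.
E-G-A-C has root A, degree 2 in G major, so ii43.
A-C#-E-G: a dominant seventh chord on A, the applied dominant of V → V7/V.
D-F#-A-C: dominant seventh chord on D = scale degree 5 → V7.
G-B-D-F#: root G is the tonic; major seventh chord there is I7.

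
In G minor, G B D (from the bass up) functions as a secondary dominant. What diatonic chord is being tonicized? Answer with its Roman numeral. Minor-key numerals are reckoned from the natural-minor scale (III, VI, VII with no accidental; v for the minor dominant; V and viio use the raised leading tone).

iv

The chord is a major triad on G.
A dominant resolves down a perfect fifth: G → C. In G minor, C is scale degree 4, i.e. iv.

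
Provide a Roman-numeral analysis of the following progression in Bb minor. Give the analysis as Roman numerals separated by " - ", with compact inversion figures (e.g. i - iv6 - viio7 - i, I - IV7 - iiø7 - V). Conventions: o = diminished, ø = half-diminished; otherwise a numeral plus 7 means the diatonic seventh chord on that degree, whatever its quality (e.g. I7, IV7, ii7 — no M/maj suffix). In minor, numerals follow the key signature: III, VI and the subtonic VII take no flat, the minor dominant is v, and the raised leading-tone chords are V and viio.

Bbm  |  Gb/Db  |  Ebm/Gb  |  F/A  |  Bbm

i - VI64 - iv6 - V6 - i

Bbm has root Bb, degree 1 in Bb minor, so i.
Gb/Db has root Gb, degree 6 in Bb minor, so VI64.
Ebm/Gb: minor triad on Eb = scale degree 4 → iv6.
F/A: major triad on F = scale degree 5 → V6.
Bbm: root Bb is the tonic; minor triad there is i.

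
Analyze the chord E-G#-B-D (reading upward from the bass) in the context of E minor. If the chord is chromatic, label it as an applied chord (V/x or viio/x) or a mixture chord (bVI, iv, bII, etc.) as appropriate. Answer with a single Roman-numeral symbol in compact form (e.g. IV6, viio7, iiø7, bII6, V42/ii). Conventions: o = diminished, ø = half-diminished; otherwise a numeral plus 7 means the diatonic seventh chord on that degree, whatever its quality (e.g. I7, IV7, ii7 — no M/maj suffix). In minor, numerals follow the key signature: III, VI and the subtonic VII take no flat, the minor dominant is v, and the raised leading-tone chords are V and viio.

The pitches E-G#-B-D form a dominant seventh chord rooted on E.
E is not a diatonic chord root with this quality in E minor, but it lies a perfect fifth above A (iv), so the chord functions as an applied dominant of iv.

V7/iv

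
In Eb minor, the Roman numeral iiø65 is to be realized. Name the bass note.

Ab

iiø in Eb minor has root F; the chord is F-Ab-Cb-Eb.
The figure 65 means first inversion — the third is in the bass.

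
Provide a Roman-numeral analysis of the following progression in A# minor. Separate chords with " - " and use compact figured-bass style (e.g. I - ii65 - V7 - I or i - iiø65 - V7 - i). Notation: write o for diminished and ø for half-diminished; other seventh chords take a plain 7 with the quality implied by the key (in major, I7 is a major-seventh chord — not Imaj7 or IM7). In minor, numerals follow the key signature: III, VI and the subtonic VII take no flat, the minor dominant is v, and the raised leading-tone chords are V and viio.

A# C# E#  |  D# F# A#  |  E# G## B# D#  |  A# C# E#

i - iv - V7 - i

A#-C#-E# has root A#, degree 1 in A# minor, so i.
D#-F#-A#: root D# is the subdominant; minor triad there is iv.
E#-G##-B#-D#: root E# is the dominant; dominant seventh chord there is V7.
A#-C#-E#: minor triad on A# = scale degree 1 → i.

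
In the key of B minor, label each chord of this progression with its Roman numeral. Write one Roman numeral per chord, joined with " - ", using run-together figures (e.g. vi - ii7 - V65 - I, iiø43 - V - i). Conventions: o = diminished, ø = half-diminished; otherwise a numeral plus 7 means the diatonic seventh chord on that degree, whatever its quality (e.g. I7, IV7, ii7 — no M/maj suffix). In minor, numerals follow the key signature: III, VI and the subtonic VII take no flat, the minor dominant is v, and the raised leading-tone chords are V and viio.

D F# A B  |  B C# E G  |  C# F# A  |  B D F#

D-F#-A-B: root B is the tonic; minor seventh chord there is i65.
B-C#-E-G has root C#, degree 2 in B minor, so iiø42.
C#-F#-A: root F# is the dominant; minor triad there is v64.
B-D-F#: minor triad on B = scale degree 1 → i.

i65 - iiø42 - v64 - i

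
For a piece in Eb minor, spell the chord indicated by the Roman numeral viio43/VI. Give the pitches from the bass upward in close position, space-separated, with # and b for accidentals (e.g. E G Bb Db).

viio43/VI is a secondary leading-tone chord. The target VI is Cb in Eb minor; the applied chord is rooted a semitone below, on Bb.
Building a fully diminished seventh chord on Bb gives Bb-Db-Fb-Abb.
The figured bass 43 indicates second inversion, placing the fifth (Fb) in the bass: Fb-Abb-Bb-Db.

Fb Abb Bb Db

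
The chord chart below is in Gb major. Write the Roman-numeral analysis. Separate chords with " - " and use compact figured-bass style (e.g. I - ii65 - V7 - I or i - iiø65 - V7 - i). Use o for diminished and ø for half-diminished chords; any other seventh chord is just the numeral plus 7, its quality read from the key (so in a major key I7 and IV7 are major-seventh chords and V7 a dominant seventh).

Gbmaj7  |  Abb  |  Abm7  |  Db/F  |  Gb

Gbmaj7: root Gb is the tonic; major seventh chord there is I7.
Abb: Abb with this quality isn't in the key; a major triad on b2 is the Neapolitan chord, bII.
Abm7 has root Ab, degree 2 in Gb major, so ii7.
Db/F: major triad on Db = scale degree 5 → V6.
Gb: major triad on Gb = scale degree 1 → I.

I7 - bII - ii7 - V6 - I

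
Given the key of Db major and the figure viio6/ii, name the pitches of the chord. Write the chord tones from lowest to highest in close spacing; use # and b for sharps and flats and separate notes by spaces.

F Ab D

The slash marks an applied leading-tone chord: viio of ii. In Db major, ii is Eb, so the leading tone to it is D, a half step below.
Building a diminished triad on D gives D-F-Ab.
With the 6 figure the chord is in first inversion; from the bass F upward in close position it reads F-Ab-D.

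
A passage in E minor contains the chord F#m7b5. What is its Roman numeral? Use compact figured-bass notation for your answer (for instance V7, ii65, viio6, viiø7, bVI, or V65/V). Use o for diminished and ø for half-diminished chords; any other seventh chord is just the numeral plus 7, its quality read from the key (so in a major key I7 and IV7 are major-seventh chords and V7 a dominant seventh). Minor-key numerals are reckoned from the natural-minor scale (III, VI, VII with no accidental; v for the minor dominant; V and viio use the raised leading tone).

Stacked in thirds the chord is F#-A-C-E: a half-diminished seventh chord on F#.
F# is scale degree 2 in E minor, and a half-diminished seventh chord on that degree is written iiø7.

iiø7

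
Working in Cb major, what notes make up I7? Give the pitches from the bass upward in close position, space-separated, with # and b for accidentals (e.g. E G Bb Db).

The numeral's case and figure indicate a major seventh chord. In Cb major its root, scale degree 1, is Cb.
Stacking thirds from Cb gives Cb-Eb-Gb-Bb.

Cb Eb Gb Bb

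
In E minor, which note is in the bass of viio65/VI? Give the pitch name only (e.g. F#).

D

The applied chord viio65/VI is rooted on B: B-D-F-Ab.
The figure 65 means first inversion — the third is in the bass.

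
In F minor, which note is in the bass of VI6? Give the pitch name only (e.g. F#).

VI in F minor has root Db; the chord is Db-F-Ab.
The figure 6 means first inversion — the third is in the bass.

F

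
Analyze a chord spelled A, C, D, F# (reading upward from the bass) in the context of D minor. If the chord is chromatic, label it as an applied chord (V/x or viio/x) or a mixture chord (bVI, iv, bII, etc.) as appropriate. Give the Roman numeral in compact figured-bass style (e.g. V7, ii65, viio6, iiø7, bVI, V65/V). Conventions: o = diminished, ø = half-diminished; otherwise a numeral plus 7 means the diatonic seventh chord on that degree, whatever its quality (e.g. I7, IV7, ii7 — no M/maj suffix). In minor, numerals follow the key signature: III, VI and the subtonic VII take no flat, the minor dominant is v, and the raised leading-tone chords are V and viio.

The pitches D-F#-A-C form a dominant seventh chord rooted on D.
D is not a diatonic chord root with this quality in D minor, but it lies a perfect fifth above G (iv), so the chord functions as an applied dominant of iv.
With A in the bass the chord is in second inversion, so the figured bass is 43.

V43/iv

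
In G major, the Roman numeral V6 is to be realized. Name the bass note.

F#

V in G major has root D; the chord is D-F#-A.
The figure 6 means first inversion — the third is in the bass.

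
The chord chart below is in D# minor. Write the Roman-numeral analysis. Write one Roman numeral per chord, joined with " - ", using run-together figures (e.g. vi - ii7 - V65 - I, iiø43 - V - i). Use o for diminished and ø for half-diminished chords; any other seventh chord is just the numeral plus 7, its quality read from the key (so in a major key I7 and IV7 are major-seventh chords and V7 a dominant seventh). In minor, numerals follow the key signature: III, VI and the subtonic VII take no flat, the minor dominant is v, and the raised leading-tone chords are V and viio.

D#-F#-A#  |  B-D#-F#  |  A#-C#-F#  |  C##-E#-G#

i - VI - III6 - viio

D#-F#-A#: root D# is the tonic; minor triad there is i.
B-D#-F# has root B, degree 6 in D# minor, so VI.
A#-C#-F#: major triad on F# = scale degree 3 → III6.
C##-E#-G#: root C## is the leading tone; diminished triad there is viio.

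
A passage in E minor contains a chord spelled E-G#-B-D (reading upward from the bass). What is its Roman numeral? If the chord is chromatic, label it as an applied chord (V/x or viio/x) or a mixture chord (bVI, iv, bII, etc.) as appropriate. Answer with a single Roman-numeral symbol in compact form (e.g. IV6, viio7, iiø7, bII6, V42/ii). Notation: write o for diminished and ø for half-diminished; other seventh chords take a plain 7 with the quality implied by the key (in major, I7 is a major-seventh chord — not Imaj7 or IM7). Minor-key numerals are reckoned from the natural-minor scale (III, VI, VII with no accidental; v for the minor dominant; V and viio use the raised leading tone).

V7/iv

The pitches E-G#-B-D form a dominant seventh chord rooted on E.
E is not a diatonic chord root with this quality in E minor, but it lies a perfect fifth above A (iv), so the chord functions as an applied dominant of iv.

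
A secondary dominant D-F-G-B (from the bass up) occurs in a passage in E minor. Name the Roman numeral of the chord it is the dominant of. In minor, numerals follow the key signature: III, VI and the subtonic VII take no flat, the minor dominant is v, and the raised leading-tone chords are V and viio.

VI

The chord is a dominant seventh chord on G.
A dominant resolves down a perfect fifth: G → C. In E minor, C is scale degree 6, i.e. VI.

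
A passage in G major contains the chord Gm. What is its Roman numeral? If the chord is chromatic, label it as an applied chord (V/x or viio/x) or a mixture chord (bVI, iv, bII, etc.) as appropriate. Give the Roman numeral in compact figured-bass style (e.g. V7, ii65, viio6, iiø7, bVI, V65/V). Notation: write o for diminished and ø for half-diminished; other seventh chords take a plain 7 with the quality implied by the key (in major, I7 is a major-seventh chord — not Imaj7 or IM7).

Stacked in thirds the chord is G-Bb-D: a minor triad on G.
G is the first degree of G major. This is the minor tonic, borrowed from the parallel minor.

i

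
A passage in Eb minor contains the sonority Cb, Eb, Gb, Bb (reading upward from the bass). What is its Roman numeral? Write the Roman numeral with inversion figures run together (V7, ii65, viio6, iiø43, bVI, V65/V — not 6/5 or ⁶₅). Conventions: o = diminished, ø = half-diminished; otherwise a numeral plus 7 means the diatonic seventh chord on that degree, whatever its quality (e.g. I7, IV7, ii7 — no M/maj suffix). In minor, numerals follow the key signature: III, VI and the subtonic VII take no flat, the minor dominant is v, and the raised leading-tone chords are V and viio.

VI7

Stacked in thirds the chord is Cb-Eb-Gb-Bb: a major seventh chord on Cb.
Cb is scale degree 6 in Eb minor, and a major seventh chord on that degree is written VI7.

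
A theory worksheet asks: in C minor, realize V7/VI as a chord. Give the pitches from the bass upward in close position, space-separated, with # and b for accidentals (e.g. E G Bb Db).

Eb G Bb Db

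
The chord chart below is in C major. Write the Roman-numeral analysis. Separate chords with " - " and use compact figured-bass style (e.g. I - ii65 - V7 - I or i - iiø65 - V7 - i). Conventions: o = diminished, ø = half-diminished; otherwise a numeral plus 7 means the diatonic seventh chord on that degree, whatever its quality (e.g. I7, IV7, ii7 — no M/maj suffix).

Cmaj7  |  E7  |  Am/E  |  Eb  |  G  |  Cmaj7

I7 - V7/vi - vi64 - bIII - V - I7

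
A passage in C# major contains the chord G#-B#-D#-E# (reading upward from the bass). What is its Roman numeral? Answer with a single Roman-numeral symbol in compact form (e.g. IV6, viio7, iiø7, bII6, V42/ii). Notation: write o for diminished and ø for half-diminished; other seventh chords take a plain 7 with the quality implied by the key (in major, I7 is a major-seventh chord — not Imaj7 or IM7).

iii65

The pitches E#-G#-B#-D# form a minor seventh chord rooted on E#.
E# is scale degree 3 in C# major, and a minor seventh chord on that degree is written iii7.
With G# in the bass the chord is in first inversion, so the figured bass is 65.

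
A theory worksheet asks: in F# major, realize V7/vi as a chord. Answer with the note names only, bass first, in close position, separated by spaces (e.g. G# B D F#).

A# C## E# G#

The slash means an applied dominant: we want the dominant of vi. In F# major, vi is D# minor, and its dominant is built on A#.
Building a dominant seventh chord on A# gives A#-C##-E#-G#.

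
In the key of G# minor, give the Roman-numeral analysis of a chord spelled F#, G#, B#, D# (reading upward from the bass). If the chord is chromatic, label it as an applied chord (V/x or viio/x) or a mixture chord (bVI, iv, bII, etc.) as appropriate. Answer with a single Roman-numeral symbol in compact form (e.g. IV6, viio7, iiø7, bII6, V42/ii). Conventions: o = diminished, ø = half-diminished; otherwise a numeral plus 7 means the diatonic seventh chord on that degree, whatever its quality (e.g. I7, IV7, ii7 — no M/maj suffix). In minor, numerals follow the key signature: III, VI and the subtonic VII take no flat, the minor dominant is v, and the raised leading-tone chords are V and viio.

V42/iv

The pitches G#-B#-D#-F# form a dominant seventh chord rooted on G#.
G# is not a diatonic chord root with this quality in G# minor, but it lies a perfect fifth above C# (iv), so the chord functions as an applied dominant of iv.
With F# in the bass the chord is in third inversion, so the figured bass is 42.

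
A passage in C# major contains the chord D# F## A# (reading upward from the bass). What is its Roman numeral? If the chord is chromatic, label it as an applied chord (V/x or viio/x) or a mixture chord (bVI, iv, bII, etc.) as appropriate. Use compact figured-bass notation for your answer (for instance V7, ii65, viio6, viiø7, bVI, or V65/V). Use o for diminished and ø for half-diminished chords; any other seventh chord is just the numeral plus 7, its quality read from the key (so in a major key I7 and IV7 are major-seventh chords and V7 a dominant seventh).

The pitches D#-F##-A# form a major triad rooted on D#.
D# is not a diatonic chord root with this quality in C# major, but it lies a perfect fifth above G# (V), so the chord functions as an applied dominant of V.

V/V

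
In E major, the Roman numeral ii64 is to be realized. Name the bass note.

C#

ii in E major has root F#; the chord is F#-A-C#.
The figure 64 means second inversion — the fifth is in the bass.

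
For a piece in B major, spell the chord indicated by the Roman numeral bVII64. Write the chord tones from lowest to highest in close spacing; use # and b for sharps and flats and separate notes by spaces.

E A C#

bVII64 is a major triad on the lowered seventh degree (the subtonic), borrowed from the parallel minor. In B major that root is A.
So the chord is A-C#-E.
With the 64 figure the chord is in second inversion; from the bass E upward in close position it reads E-A-C#.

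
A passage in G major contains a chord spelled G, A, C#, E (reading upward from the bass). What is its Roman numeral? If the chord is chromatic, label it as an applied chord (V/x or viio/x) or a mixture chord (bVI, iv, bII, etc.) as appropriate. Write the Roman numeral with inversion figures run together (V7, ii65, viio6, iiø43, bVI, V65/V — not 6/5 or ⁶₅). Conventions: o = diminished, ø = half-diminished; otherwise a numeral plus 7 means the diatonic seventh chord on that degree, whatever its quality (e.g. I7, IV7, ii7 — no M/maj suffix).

Stacked in thirds the chord is A-C#-E-G: a dominant seventh chord on A.
A is not a diatonic chord root with this quality in G major, but it lies a perfect fifth above D (V), so the chord functions as an applied dominant of V.
With G in the bass the chord is in third inversion, so the figured bass is 42.

V42/V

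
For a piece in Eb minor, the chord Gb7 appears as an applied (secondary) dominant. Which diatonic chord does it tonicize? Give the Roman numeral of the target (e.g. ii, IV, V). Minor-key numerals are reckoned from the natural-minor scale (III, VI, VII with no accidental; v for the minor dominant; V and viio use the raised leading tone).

The chord is a dominant seventh chord on Gb.
A dominant resolves down a perfect fifth: Gb → Cb. In Eb minor, Cb is scale degree 6, i.e. VI.

VI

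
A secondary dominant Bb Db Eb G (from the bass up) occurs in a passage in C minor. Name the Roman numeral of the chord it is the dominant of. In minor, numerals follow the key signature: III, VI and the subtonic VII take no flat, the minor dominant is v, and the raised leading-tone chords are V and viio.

VI

The chord is a dominant seventh chord on Eb.
A dominant resolves down a perfect fifth: Eb → Ab. In C minor, Ab is scale degree 6, i.e. VI.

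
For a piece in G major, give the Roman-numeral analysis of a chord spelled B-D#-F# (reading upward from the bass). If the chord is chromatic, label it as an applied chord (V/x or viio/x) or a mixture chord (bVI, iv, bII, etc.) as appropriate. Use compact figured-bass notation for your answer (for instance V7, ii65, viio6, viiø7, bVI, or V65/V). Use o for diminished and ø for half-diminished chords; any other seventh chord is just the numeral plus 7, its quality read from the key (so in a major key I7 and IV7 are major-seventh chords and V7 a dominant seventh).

The pitches B-D#-F# form a major triad rooted on B.
B is not a diatonic chord root with this quality in G major, but it lies a perfect fifth above E (vi), so the chord functions as an applied dominant of vi.

V/vi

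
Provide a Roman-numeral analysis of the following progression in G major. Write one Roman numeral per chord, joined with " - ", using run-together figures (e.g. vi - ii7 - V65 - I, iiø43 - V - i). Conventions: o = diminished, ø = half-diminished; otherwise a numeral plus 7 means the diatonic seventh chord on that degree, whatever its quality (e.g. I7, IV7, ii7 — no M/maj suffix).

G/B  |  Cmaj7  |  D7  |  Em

G/B has root G, degree 1 in G major, so I6.
Cmaj7 has root C, degree 4 in G major, so IV7.
D7 has root D, degree 5 in G major, so V7.
Em has root E, degree 6 in G major, so vi.

I6 - IV7 - V7 - vi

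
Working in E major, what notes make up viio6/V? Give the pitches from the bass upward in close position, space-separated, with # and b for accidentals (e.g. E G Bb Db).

viio6/V is a secondary leading-tone chord. The target V is B in E major; the applied chord is rooted a semitone below, on A#.
Building a diminished triad on A# gives A#-C#-E.
The figured bass 6 indicates first inversion, placing the third (C#) in the bass: C#-E-A#.

C# E A#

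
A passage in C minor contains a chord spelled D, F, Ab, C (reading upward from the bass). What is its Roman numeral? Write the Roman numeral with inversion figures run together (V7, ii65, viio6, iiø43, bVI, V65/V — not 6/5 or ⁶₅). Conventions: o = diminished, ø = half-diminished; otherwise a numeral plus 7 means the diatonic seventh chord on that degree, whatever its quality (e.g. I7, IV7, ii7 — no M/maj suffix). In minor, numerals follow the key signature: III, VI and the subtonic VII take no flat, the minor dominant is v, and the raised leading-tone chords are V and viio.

Stacked in thirds the chord is D-F-Ab-C: a half-diminished seventh chord on D.
In C minor, D is the supertonic; the diatonic half-diminished seventh chord there is iiø7.

iiø7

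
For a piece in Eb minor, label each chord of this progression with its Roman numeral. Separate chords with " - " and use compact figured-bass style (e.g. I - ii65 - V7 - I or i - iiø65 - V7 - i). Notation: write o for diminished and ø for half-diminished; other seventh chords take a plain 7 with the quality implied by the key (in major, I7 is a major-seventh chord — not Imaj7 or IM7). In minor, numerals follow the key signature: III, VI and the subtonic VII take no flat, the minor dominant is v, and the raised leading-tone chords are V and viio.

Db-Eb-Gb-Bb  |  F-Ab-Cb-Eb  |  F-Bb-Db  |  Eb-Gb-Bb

i42 - iiø7 - v64 - i

Db-Eb-Gb-Bb: minor seventh chord on Eb = scale degree 1 → i42.
F-Ab-Cb-Eb has root F, degree 2 in Eb minor, so iiø7.
F-Bb-Db: minor triad on Bb = scale degree 5 → v64.
Eb-Gb-Bb: minor triad on Eb = scale degree 1 → i.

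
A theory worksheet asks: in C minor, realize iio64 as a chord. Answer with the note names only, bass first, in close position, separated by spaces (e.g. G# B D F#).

Ab D F

The numeral's case and figure indicate a diminished triad. In C minor its root, scale degree 2, is D.
Stacking thirds from D gives D-F-Ab.
The figured bass 64 indicates second inversion, placing the fifth (Ab) in the bass: Ab-D-F.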